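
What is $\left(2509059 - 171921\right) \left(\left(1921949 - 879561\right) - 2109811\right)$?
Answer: $-2494714855374$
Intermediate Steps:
$\left(2509059 - 171921\right) \left(\left(1921949 - 879561\right) - 2109811\right) = 2337138 \left(1042388 - 2109811\right) = 2337138 \left(-1067423\right) = -2494714855374$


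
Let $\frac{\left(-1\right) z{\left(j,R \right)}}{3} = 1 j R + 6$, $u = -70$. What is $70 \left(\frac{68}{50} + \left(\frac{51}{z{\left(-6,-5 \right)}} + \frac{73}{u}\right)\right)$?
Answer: $- \frac{977}{90} \approx -10.856$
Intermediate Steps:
$z{\left(j,R \right)} = -18 - 3 R j$ ($z{\left(j,R \right)} = - 3 \left(1 j R + 6\right) = - 3 \left(j R + 6\right) = - 3 \left(R j + 6\right) = - 3 \left(6 + R j\right) = -18 - 3 R j$)
$70 \left(\frac{68}{50} + \left(\frac{51}{z{\left(-6,-5 \right)}} + \frac{73}{u}\right)\right) = 70 \left(\frac{68}{50} + \left(\frac{51}{-18 - \left(-15\right) \left(-6\right)} + \frac{73}{-70}\right)\right) = 70 \left(68 \cdot \frac{1}{50} + \left(\frac{51}{-18 - 90} + 73 \left(- \frac{1}{70}\right)\right)\right) = 70 \left(\frac{34}{25} - \left(\frac{73}{70} - \frac{51}{-108}\right)\right) = 70 \left(\frac{34}{25} + \left(51 \left(- \frac{1}{108}\right) - \frac{73}{70}\right)\right) = 70 \left(\frac{34}{25} - \frac{1909}{1260}\right) = 70 \left(- \frac{977}{6300}\right) = - \frac{977}{90}$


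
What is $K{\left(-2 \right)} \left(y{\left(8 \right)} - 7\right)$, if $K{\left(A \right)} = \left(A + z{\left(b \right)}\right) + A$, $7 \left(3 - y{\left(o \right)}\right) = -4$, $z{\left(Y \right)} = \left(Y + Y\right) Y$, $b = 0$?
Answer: $\frac{96}{7} \approx 13.714$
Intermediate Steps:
$z{\left(Y \right)} = 2 Y^{2}$ ($z{\left(Y \right)} = 2 Y Y = 2 Y^{2}$)
$y{\left(o \right)} = \frac{25}{7}$ ($y{\left(o \right)} = 3 - - \frac{4}{7} = 3 + \frac{4}{7} = \frac{25}{7}$)
$K{\left(A \right)} = 2 A$ ($K{\left(A \right)} = \left(A + 2 \cdot 0^{2}\right) + A = \left(A + 2 \cdot 0\right) + A = \left(A + 0\right) + A = A + A = 2 A$)
$K{\left(-2 \right)} \left(y{\left(8 \right)} - 7\right) = 2 \left(-2\right) \left(\frac{25}{7} - 7\right) = - 4 \left(\frac{25}{7} + \left(-9 + 2\right)\right) = - 4 \left(\frac{25}{7} - 7\right) = \left(-4\right) \left(- \frac{24}{7}\right) = \frac{96}{7}$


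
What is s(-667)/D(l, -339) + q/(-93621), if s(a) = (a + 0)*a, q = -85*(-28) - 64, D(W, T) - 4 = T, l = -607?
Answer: -13883909643/10454345 ≈ -1328.1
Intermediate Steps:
D(W, T) = 4 + T
q = 2316 (q = 2380 - 64 = 2316)
s(a) = a**2 (s(a) = a*a = a**2)
s(-667)/D(l, -339) + q/(-93621) = (-667)**2/(4 - 339) + 2316/(-93621) = 444889/(-335) + 2316*(-1/93621) = 444889*(-1/335) - 772/31207 = -444889/335 - 772/31207 = -13883909643/10454345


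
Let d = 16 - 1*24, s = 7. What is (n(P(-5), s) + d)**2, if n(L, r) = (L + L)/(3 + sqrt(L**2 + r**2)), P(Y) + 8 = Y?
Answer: 2688204/43681 + 82888*sqrt(218)/43681 ≈ 89.559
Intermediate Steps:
P(Y) = -8 + Y
d = -8 (d = 16 - 24 = -8)
n(L, r) = 2*L/(3 + sqrt(L**2 + r**2)) (n(L, r) = (2*L)/(3 + sqrt(L**2 + r**2)) = 2*L/(3 + sqrt(L**2 + r**2)))
(n(P(-5), s) + d)**2 = (2*(-8 - 5)/(3 + sqrt((-8 - 5)**2 + 7**2)) - 8)**2 = (2*(-13)/(3 + sqrt((-13)**2 + 49)) - 8)**2 = (2*(-13)/(3 + sqrt(169 + 49)) - 8)**2 = (2*(-13)/(3 + sqrt(218)) - 8)**2 = (-26/(3 + sqrt(218)) - 8)**2 = (-8 - 26/(3 + sqrt(218)))**2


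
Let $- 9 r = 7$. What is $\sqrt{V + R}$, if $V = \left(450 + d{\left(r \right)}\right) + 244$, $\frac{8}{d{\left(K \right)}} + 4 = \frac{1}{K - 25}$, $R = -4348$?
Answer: $\frac{i \sqrt{3209837798}}{937} \approx 60.465 i$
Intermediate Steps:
$r = - \frac{7}{9}$ ($r = \left(- \frac{1}{9}\right) 7 = - \frac{7}{9} \approx -0.77778$)
$d{\left(K \right)} = \frac{8}{-4 + \frac{1}{-25 + K}}$ ($d{\left(K \right)} = \frac{8}{-4 + \frac{1}{K - 25}} = \frac{8}{-4 + \frac{1}{-25 + K}}$)
$V = \frac{648422}{937}$ ($V = \left(450 + \frac{8 \left(25 - - \frac{7}{9}\right)}{-101 + 4 \left(- \frac{7}{9}\right)}\right) + 244 = \left(450 + \frac{8 \left(25 + \frac{7}{9}\right)}{-101 - \frac{28}{9}}\right) + 244 = \left(450 + 8 \frac{1}{- \frac{937}{9}} \cdot \frac{232}{9}\right) + 244 = \left(450 + 8 \left(- \frac{9}{937}\right) \frac{232}{9}\right) + 244 = \left(450 - \frac{1856}{937}\right) + 244 = \frac{419794}{937} + 244 = \frac{648422}{937} \approx 692.02$)
$\sqrt{V + R} = \sqrt{\frac{648422}{937} - 4348} = \sqrt{- \frac{3425654}{937}} = \frac{i \sqrt{3209837798}}{937}$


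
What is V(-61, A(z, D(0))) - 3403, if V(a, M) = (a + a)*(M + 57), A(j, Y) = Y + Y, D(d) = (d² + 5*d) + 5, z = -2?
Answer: -11577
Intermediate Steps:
D(d) = 5 + d² + 5*d
A(j, Y) = 2*Y
V(a, M) = 2*a*(57 + M) (V(a, M) = (2*a)*(57 + M) = 2*a*(57 + M))
V(-61, A(z, D(0))) - 3403 = 2*(-61)*(57 + 2*(5 + 0² + 5*0)) - 3403 = 2*(-61)*(57 + 2*(5 + 0 + 0)) - 3403 = 2*(-61)*(57 + 2*5) - 3403 = 2*(-61)*(57 + 10) - 3403 = 2*(-61)*67 - 3403 = -8174 - 3403 = -11577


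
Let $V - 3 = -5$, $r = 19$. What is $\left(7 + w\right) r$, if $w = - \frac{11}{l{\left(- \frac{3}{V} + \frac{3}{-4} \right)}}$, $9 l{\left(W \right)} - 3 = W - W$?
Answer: $-494$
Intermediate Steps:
$V = -2$ ($V = 3 - 5 = -2$)
$l{\left(W \right)} = \frac{1}{3}$ ($l{\left(W \right)} = \frac{1}{3} + \frac{W - W}{9} = \frac{1}{3} + \frac{1}{9} \cdot 0 = \frac{1}{3} + 0 = \frac{1}{3}$)
$w = -33$ ($w = - 11 \frac{1}{\frac{1}{3}} = \left(-11\right) 3 = -33$)
$\left(7 + w\right) r = \left(7 - 33\right) 19 = \left(-26\right) 19 = -494$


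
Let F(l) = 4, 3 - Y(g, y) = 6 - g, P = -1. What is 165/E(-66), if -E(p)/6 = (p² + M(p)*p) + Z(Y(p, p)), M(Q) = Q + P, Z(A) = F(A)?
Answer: -55/17564 ≈ -0.0031314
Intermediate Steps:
Y(g, y) = -3 + g (Y(g, y) = 3 - (6 - g) = 3 + (-6 + g) = -3 + g)
Z(A) = 4
M(Q) = -1 + Q (M(Q) = Q - 1 = -1 + Q)
E(p) = -24 - 6*p² - 6*p*(-1 + p) (E(p) = -6*((p² + (-1 + p)*p) + 4) = -6*((p² + p*(-1 + p)) + 4) = -6*(4 + p² + p*(-1 + p)) = -24 - 6*p² - 6*p*(-1 + p))
165/E(-66) = 165/(-24 - 12*(-66)² + 6*(-66)) = 165/(-24 - 12*4356 - 396) = 165/(-24 - 52272 - 396) = 165/(-52692) = 165*(-1/52692) = -55/17564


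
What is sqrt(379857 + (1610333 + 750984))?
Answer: sqrt(2741174) ≈ 1655.6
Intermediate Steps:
sqrt(379857 + (1610333 + 750984)) = sqrt(379857 + 2361317) = sqrt(2741174)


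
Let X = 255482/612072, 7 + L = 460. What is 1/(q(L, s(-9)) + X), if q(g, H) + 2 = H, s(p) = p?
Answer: -306036/3238655 ≈ -0.094495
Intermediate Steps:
L = 453 (L = -7 + 460 = 453)
q(g, H) = -2 + H
X = 127741/306036 (X = 255482*(1/612072) = 127741/306036 ≈ 0.41741)
1/(q(L, s(-9)) + X) = 1/((-2 - 9) + 127741/306036) = 1/(-11 + 127741/306036) = 1/(-3238655/306036) = -306036/3238655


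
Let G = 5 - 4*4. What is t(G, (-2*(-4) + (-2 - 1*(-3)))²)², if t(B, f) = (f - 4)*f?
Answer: 38900169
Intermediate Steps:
G = -11 (G = 5 - 16 = -11)
t(B, f) = f*(-4 + f) (t(B, f) = (-4 + f)*f = f*(-4 + f))
t(G, (-2*(-4) + (-2 - 1*(-3)))²)² = ((-2*(-4) + (-2 - 1*(-3)))²*(-4 + (-2*(-4) + (-2 - 1*(-3)))²))² = ((8 + (-2 + 3))²*(-4 + (8 + (-2 + 3))²))² = ((8 + 1)²*(-4 + (8 + 1)²))² = (9²*(-4 + 9²))² = (81*(-4 + 81))² = (81*77)² = 6237² = 38900169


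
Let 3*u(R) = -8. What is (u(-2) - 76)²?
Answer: 55696/9 ≈ 6188.4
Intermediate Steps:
u(R) = -8/3 (u(R) = (⅓)*(-8) = -8/3)
(u(-2) - 76)² = (-8/3 - 76)² = (-236/3)² = 55696/9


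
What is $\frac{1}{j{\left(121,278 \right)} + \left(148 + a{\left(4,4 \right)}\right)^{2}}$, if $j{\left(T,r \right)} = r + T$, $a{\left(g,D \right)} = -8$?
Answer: $\frac{1}{19999} \approx 5.0002 \cdot 10^{-5}$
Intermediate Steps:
$j{\left(T,r \right)} = T + r$
$\frac{1}{j{\left(121,278 \right)} + \left(148 + a{\left(4,4 \right)}\right)^{2}} = \frac{1}{\left(121 + 278\right) + \left(148 - 8\right)^{2}} = \frac{1}{399 + 140^{2}} = \frac{1}{399 + 19600} = \frac{1}{19999}$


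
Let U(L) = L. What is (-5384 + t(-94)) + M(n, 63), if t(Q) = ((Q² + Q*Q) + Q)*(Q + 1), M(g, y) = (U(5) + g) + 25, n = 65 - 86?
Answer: -1640129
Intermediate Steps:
n = -21
M(g, y) = 30 + g (M(g, y) = (5 + g) + 25 = 30 + g)
t(Q) = (1 + Q)*(Q + 2*Q²) (t(Q) = ((Q² + Q²) + Q)*(1 + Q) = (2*Q² + Q)*(1 + Q) = (Q + 2*Q²)*(1 + Q) = (1 + Q)*(Q + 2*Q²))
(-5384 + t(-94)) + M(n, 63) = (-5384 - 94*(1 + 2*(-94)² + 3*(-94))) + (30 - 21) = (-5384 - 94*(1 + 2*8836 - 282)) + 9 = (-5384 - 94*(1 + 17672 - 282)) + 9 = (-5384 - 94*17391) + 9 = (-5384 - 1634754) + 9 = -1640138 + 9 = -1640129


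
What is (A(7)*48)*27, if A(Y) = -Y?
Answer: -9072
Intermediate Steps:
(A(7)*48)*27 = (-1*7*48)*27 = -7*48*27 = -336*27 = -9072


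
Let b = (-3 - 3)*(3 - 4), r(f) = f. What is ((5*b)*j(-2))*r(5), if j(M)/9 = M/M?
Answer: 1350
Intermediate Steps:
j(M) = 9 (j(M) = 9*(M/M) = 9*1 = 9)
b = 6 (b = -6*(-1) = 6)
((5*b)*j(-2))*r(5) = ((5*6)*9)*5 = (30*9)*5 = 270*5 = 1350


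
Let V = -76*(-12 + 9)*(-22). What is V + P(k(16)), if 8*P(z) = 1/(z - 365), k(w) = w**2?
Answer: -4373953/872 ≈ -5016.0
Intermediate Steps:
P(z) = 1/(8*(-365 + z)) (P(z) = 1/(8*(z - 365)) = 1/(8*(-365 + z)))
V = -5016 (V = -(-228)*(-22) = -76*66 = -5016)
V + P(k(16)) = -5016 + 1/(8*(-365 + 16**2)) = -5016 + 1/(8*(-365 + 256)) = -5016 + (1/8)/(-109) = -5016 + (1/8)*(-1/109) = -5016 - 1/872 = -4373953/872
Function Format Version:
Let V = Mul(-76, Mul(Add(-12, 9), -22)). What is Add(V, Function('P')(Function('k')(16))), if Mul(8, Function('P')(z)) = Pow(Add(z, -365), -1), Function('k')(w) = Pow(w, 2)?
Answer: Rational(-4373953, 872) ≈ -5016.0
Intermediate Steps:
Function('P')(z) = Mul(Rational(1, 8), Pow(Add(-365, z), -1)) (Function('P')(z) = Mul(Rational(1, 8), Pow(Add(z, -365), -1)) = Mul(Rational(1, 8), Pow(Add(-365, z), -1)))
V = -5016 (V = Mul(-76, Mul(-3, -22)) = Mul(-76, 66) = -5016)
Add(V, Function('P')(Function('k')(16))) = Add(-5016, Mul(Rational(1, 8), Pow(Add(-365, Pow(16, 2)), -1))) = Add(-5016, Mul(Rational(1, 8), Pow(Add(-365, 256), -1))) = Add(-5016, Mul(Rational(1, 8), Pow(-109, -1))) = Add(-5016, Mul(Rational(1, 8), Rational(-1, 109))) = Add(-5016, Rational(-1, 872)) = Rational(-4373953, 872)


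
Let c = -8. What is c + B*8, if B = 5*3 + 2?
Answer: 128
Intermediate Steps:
B = 17 (B = 15 + 2 = 17)
c + B*8 = -8 + 17*8 = -8 + 136 = 128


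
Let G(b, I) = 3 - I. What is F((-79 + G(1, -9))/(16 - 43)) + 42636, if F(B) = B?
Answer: 1151239/27 ≈ 42639.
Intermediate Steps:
F((-79 + G(1, -9))/(16 - 43)) + 42636 = (-79 + (3 - 1*(-9)))/(16 - 43) + 42636 = (-79 + (3 + 9))/(-27) + 42636 = (-79 + 12)*(-1/27) + 42636 = -67*(-1/27) + 42636 = 67/27 + 42636 = 1151239/27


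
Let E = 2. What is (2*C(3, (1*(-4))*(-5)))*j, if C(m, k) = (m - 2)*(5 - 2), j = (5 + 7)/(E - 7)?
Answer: -72/5 ≈ -14.400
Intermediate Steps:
j = -12/5 (j = (5 + 7)/(2 - 7) = 12/(-5) = 12*(-⅕) = -12/5 ≈ -2.4000)
C(m, k) = -6 + 3*m (C(m, k) = (-2 + m)*3 = -6 + 3*m)
(2*C(3, (1*(-4))*(-5)))*j = (2*(-6 + 3*3))*(-12/5) = (2*(-6 + 9))*(-12/5) = (2*3)*(-12/5) = 6*(-12/5) = -72/5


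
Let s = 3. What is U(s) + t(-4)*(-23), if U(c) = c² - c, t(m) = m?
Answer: 98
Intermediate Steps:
U(s) + t(-4)*(-23) = 3*(-1 + 3) - 4*(-23) = 3*2 + 92 = 6 + 92 = 98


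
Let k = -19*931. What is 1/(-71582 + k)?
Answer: -1/89271 ≈ -1.1202e-5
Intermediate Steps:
k = -17689
1/(-71582 + k) = 1/(-71582 - 17689) = 1/(-89271) = -1/89271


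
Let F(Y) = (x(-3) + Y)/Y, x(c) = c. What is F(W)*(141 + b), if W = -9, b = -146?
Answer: -20/3 ≈ -6.6667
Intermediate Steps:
F(Y) = (-3 + Y)/Y
F(W)*(141 + b) = ((-3 - 9)/(-9))*(141 - 146) = -⅑*(-12)*(-5) = (4/3)*(-5) = -20/3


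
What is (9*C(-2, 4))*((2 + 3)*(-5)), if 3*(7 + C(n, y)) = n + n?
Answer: 1875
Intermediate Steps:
C(n, y) = -7 + 2*n/3 (C(n, y) = -7 + (n + n)/3 = -7 + (2*n)/3 = -7 + 2*n/3)
(9*C(-2, 4))*((2 + 3)*(-5)) = (9*(-7 + (⅔)*(-2)))*((2 + 3)*(-5)) = (9*(-7 - 4/3))*(5*(-5)) = (9*(-25/3))*(-25) = -75*(-25) = 1875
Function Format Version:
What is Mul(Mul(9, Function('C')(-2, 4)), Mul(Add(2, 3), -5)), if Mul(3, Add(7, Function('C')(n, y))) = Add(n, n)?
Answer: 1875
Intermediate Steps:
Function('C')(n, y) = Add(-7, Mul(Rational(2, 3), n)) (Function('C')(n, y) = Add(-7, Mul(Rational(1, 3), Add(n, n))) = Add(-7, Mul(Rational(1, 3), Mul(2, n))) = Add(-7, Mul(Rational(2, 3), n)))
Mul(Mul(9, Function('C')(-2, 4)), Mul(Add(2, 3), -5)) = Mul(Mul(9, Add(-7, Mul(Rational(2, 3), -2))), Mul(Add(2, 3), -5)) = Mul(Mul(9, Add(-7, Rational(-4, 3))), Mul(5, -5)) = Mul(Mul(9, Rational(-25, 3)), -25) = Mul(-75, -25) = 1875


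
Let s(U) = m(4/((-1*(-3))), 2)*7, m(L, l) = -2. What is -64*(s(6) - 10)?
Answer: 1536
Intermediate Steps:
s(U) = -14 (s(U) = -2*7 = -14)
-64*(s(6) - 10) = -64*(-14 - 10) = -64*(-24) = 1536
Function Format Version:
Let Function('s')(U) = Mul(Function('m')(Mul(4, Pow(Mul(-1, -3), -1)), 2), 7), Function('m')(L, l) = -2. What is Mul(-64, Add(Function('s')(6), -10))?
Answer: 1536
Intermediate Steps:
Function('s')(U) = -14 (Function('s')(U) = Mul(-2, 7) = -14)
Mul(-64, Add(Function('s')(6), -10)) = Mul(-64, Add(-14, -10)) = Mul(-64, -24) = 1536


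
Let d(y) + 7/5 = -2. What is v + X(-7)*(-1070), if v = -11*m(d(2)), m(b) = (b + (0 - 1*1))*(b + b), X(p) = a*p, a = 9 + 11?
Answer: 3736772/25 ≈ 1.4947e+5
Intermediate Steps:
a = 20
d(y) = -17/5 (d(y) = -7/5 - 2 = -17/5)
X(p) = 20*p
m(b) = 2*b*(-1 + b) (m(b) = (b + (0 - 1))*(2*b) = (b - 1)*(2*b) = (-1 + b)*(2*b) = 2*b*(-1 + b))
v = -8228/25 (v = -22*(-17)*(-1 - 17/5)/5 = -22*(-17)*(-22)/(5*5) = -11*748/25 = -8228/25 ≈ -329.12)
v + X(-7)*(-1070) = -8228/25 + (20*(-7))*(-1070) = -8228/25 - 140*(-1070) = -8228/25 + 149800 = 3736772/25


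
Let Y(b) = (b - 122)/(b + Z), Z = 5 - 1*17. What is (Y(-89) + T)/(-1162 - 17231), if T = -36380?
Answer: 1224723/619231 ≈ 1.9778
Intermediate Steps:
Z = -12 (Z = 5 - 17 = -12)
Y(b) = (-122 + b)/(-12 + b) (Y(b) = (b - 122)/(b - 12) = (-122 + b)/(-12 + b))
(Y(-89) + T)/(-1162 - 17231) = ((-122 - 89)/(-12 - 89) - 36380)/(-1162 - 17231) = (-211/(-101) - 36380)/(-18393) = (-1/101*(-211) - 36380)*(-1/18393) = (211/101 - 36380)*(-1/18393) = -3674169/101*(-1/18393) = 1224723/619231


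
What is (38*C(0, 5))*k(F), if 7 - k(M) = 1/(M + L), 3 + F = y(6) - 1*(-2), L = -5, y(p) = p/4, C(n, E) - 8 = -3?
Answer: 12350/9 ≈ 1372.2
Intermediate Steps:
C(n, E) = 5 (C(n, E) = 8 - 3 = 5)
y(p) = p/4 (y(p) = p*(¼) = p/4)
F = ½ (F = -3 + ((¼)*6 - 1*(-2)) = -3 + (3/2 + 2) = -3 + 7/2 = ½ ≈ 0.50000)
k(M) = 7 - 1/(-5 + M) (k(M) = 7 - 1/(M - 5) = 7 - 1/(-5 + M))
(38*C(0, 5))*k(F) = (38*5)*((-36 + 7*(½))/(-5 + ½)) = 190*((-36 + 7/2)/(-9/2)) = 190*(-2/9*(-65/2)) = 190*(65/9) = 12350/9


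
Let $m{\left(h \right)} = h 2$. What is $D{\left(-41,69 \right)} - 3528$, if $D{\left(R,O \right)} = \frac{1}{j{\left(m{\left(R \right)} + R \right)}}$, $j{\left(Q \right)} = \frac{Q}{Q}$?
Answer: $-3527$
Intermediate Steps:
$m{\left(h \right)} = 2 h$
$j{\left(Q \right)} = 1$
$D{\left(R,O \right)} = 1$ ($D{\left(R,O \right)} = 1^{-1} = 1$)
$D{\left(-41,69 \right)} - 3528 = 1 - 3528 = -3527$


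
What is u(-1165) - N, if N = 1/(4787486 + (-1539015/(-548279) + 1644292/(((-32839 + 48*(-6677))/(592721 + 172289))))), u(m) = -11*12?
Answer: -6277438709643387337/47556353567410267 ≈ -132.00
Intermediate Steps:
u(m) = -132
N = 38745232093/47556353567410267 (N = 1/(4787486 + (-1539015*(-1/548279) + 1644292/(((-32839 - 320496)/765010)))) = 1/(4787486 + (1539015/548279 + 1644292/((-353335*1/765010)))) = 1/(4787486 + (1539015/548279 + 1644292/(-70667/153002))) = 1/(4787486 + (1539015/548279 + 1644292*(-153002/70667))) = 1/(4787486 + (1539015/548279 - 251579964584/70667)) = 1/(4787486 - 137935902644577931/38745232093) = 1/(47556353567410267/38745232093) = 38745232093/47556353567410267 ≈ 8.1472e-7)
u(-1165) - N = -132 - 1*38745232093/47556353567410267 = -132 - 38745232093/47556353567410267 = -6277438709643387337/47556353567410267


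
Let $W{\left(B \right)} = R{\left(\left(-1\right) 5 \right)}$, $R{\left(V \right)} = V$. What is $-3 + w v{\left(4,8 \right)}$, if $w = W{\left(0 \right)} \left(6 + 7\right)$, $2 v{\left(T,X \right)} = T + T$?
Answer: $-263$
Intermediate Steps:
$W{\left(B \right)} = -5$ ($W{\left(B \right)} = \left(-1\right) 5 = -5$)
$v{\left(T,X \right)} = T$ ($v{\left(T,X \right)} = \frac{T + T}{2} = \frac{2 T}{2} = T$)
$w = -65$ ($w = - 5 \left(6 + 7\right) = \left(-5\right) 13 = -65$)
$-3 + w v{\left(4,8 \right)} = -3 - 260 = -263$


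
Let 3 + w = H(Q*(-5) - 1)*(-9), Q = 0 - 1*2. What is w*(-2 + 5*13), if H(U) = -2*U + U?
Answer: 4914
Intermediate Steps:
Q = -2 (Q = 0 - 2 = -2)
H(U) = -U
w = 78 (w = -3 - (-2*(-5) - 1)*(-9) = -3 - (10 - 1)*(-9) = -3 - 1*9*(-9) = -3 - 9*(-9) = -3 + 81 = 78)
w*(-2 + 5*13) = 78*(-2 + 5*13) = 78*(-2 + 65) = 78*63 = 4914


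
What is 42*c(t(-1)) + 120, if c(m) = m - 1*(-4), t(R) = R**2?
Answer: 330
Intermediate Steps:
c(m) = 4 + m (c(m) = m + 4 = 4 + m)
42*c(t(-1)) + 120 = 42*(4 + (-1)**2) + 120 = 42*(4 + 1) + 120 = 42*5 + 120 = 210 + 120 = 330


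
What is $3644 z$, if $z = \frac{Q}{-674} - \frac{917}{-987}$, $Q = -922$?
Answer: $\frac{397735312}{47517} \approx 8370.4$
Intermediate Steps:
$z = \frac{109148}{47517}$ ($z = - \frac{922}{-674} - \frac{917}{-987} = \left(-922\right) \left(- \frac{1}{674}\right) - - \frac{131}{141} = \frac{461}{337} + \frac{131}{141} = \frac{109148}{47517} \approx 2.297$)
$3644 z = 3644 \cdot \frac{109148}{47517} = \frac{397735312}{47517}$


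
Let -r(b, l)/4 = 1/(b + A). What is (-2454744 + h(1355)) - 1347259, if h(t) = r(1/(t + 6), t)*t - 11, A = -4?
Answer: -20686985582/5443 ≈ -3.8007e+6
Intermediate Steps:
r(b, l) = -4/(-4 + b) (r(b, l) = -4/(b - 4) = -4/(-4 + b))
h(t) = -11 - 4*t/(-4 + 1/(6 + t)) (h(t) = (-4/(-4 + 1/(t + 6)))*t - 11 = (-4/(-4 + 1/(6 + t)))*t - 11 = -4*t/(-4 + 1/(6 + t)) - 11 = -11 - 4*t/(-4 + 1/(6 + t)))
(-2454744 + h(1355)) - 1347259 = (-2454744 + (-253 - 20*1355 + 4*1355²)/(23 + 4*1355)) - 1347259 = (-2454744 + (-253 - 27100 + 4*1836025)/(23 + 5420)) - 1347259 = (-2454744 + (-253 - 27100 + 7344100)/5443) - 1347259 = (-2454744 + (1/5443)*7316747) - 1347259 = (-2454744 + 7316747/5443) - 1347259 = -13353854845/5443 - 1347259 = -20686985582/5443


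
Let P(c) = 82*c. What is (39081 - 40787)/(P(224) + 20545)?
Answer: -1706/38913 ≈ -0.043841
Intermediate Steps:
(39081 - 40787)/(P(224) + 20545) = (39081 - 40787)/(82*224 + 20545) = -1706/(18368 + 20545) = -1706/38913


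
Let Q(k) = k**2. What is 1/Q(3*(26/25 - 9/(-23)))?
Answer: 330625/6095961 ≈ 0.054237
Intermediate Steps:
1/Q(3*(26/25 - 9/(-23))) = 1/((3*(26/25 - 9/(-23)))**2) = 1/((3*(26*(1/25) - 9*(-1/23)))**2) = 1/((3*(26/25 + 9/23))**2) = 1/((3*(823/575))**2) = 1/((2469/575)**2) = 1/(6095961/330625) = 330625/6095961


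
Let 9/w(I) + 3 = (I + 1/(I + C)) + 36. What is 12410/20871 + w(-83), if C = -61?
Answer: 62315594/150292071 ≈ 0.41463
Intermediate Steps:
w(I) = 9/(33 + I + 1/(-61 + I)) (w(I) = 9/(-3 + ((I + 1/(I - 61)) + 36)) = 9/(-3 + ((I + 1/(-61 + I)) + 36)) = 9/(-3 + (36 + I + 1/(-61 + I))) = 9/(33 + I + 1/(-61 + I)))
12410/20871 + w(-83) = 12410/20871 + 9*(61 - 1*(-83))/(2012 - 1*(-83)² + 28*(-83)) = 12410*(1/20871) + 9*(61 + 83)/(2012 - 1*6889 - 2324) = 12410/20871 + 9*144/(2012 - 6889 - 2324) = 12410/20871 + 9*144/(-7201) = 12410/20871 + 9*(-1/7201)*144 = 12410/20871 - 1296/7201 = 62315594/150292071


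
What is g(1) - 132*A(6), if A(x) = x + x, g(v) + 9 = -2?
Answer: -1595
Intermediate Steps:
g(v) = -11 (g(v) = -9 - 2 = -11)
A(x) = 2*x
g(1) - 132*A(6) = -11 - 264*6 = -11 - 132*12 = -11 - 1584 = -1595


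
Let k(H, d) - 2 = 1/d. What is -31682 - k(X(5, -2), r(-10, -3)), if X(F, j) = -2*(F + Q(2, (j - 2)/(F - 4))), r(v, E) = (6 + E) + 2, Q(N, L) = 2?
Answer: -158421/5 ≈ -31684.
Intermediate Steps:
r(v, E) = 8 + E
X(F, j) = -4 - 2*F (X(F, j) = -2*(F + 2) = -2*(2 + F) = -4 - 2*F)
k(H, d) = 2 + 1/d
-31682 - k(X(5, -2), r(-10, -3)) = -31682 - (2 + 1/(8 - 3)) = -31682 - (2 + 1/5) = -31682 - (2 + ⅕) = -31682 - 1*11/5 = -31682 - 11/5 = -158421/5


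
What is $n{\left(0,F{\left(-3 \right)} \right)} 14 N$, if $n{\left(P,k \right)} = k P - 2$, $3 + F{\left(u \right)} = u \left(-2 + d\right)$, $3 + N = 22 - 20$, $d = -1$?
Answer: $28$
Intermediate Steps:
$N = -1$ ($N = -3 + \left(22 - 20\right) = -3 + 2 = -1$)
$F{\left(u \right)} = -3 - 3 u$ ($F{\left(u \right)} = -3 + u \left(-2 - 1\right) = -3 + u \left(-3\right) = -3 - 3 u$)
$n{\left(P,k \right)} = -2 + P k$ ($n{\left(P,k \right)} = P k - 2 = -2 + P k$)
$n{\left(0,F{\left(-3 \right)} \right)} 14 N = \left(-2 + 0 \left(-3 - -9\right)\right) 14 \left(-1\right) = \left(-2 + 0 \left(-3 + 9\right)\right) 14 \left(-1\right) = \left(-2 + 0 \cdot 6\right) 14 \left(-1\right) = \left(-2 + 0\right) 14 \left(-1\right) = \left(-2\right) 14 \left(-1\right) = \left(-28\right) \left(-1\right) = 28$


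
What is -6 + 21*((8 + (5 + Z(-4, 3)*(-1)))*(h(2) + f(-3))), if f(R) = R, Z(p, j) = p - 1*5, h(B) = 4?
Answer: 456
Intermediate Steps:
Z(p, j) = -5 + p (Z(p, j) = p - 5 = -5 + p)
-6 + 21*((8 + (5 + Z(-4, 3)*(-1)))*(h(2) + f(-3))) = -6 + 21*((8 + (5 + (-5 - 4)*(-1)))*(4 - 3)) = -6 + 21*((8 + (5 - 9*(-1)))*1) = -6 + 21*((8 + (5 + 9))*1) = -6 + 21*((8 + 14)*1) = -6 + 21*(22*1) = -6 + 21*22 = -6 + 462 = 456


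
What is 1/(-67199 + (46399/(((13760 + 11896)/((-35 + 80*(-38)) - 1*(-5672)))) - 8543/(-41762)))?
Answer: -535722936/33483813009817 ≈ -1.5999e-5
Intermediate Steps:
1/(-67199 + (46399/(((13760 + 11896)/((-35 + 80*(-38)) - 1*(-5672)))) - 8543/(-41762))) = 1/(-67199 + (46399/((25656/((-35 - 3040) + 5672))) - 8543*(-1/41762))) = 1/(-67199 + (46399/((25656/(-3075 + 5672))) + 8543/41762)) = 1/(-67199 + (46399/((25656/2597)) + 8543/41762)) = 1/(-67199 + (46399/((25656*(1/2597))) + 8543/41762)) = 1/(-67199 + (46399/(25656/2597) + 8543/41762)) = 1/(-67199 + (46399*(2597/25656) + 8543/41762)) = 1/(-67199 + (120498203/25656 + 8543/41762)) = 1/(-67199 + 2516232566447/535722936) = 1/(-33483813009817/535722936) = -535722936/33483813009817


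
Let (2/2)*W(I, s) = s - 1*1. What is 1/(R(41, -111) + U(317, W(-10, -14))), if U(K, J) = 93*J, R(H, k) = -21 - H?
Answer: -1/1457 ≈ -0.00068634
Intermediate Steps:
W(I, s) = -1 + s (W(I, s) = s - 1*1 = s - 1 = -1 + s)
1/(R(41, -111) + U(317, W(-10, -14))) = 1/((-21 - 1*41) + 93*(-1 - 14)) = 1/((-21 - 41) + 93*(-15)) = 1/(-62 - 1395) = 1/(-1457) = -1/1457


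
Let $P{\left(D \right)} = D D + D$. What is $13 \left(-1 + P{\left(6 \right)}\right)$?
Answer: $533$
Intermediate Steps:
$P{\left(D \right)} = D + D^{2}$ ($P{\left(D \right)} = D^{2} + D = D + D^{2}$)
$13 \left(-1 + P{\left(6 \right)}\right) = 13 \left(-1 + 6 \left(1 + 6\right)\right) = 13 \left(-1 + 6 \cdot 7\right) = 13 \left(-1 + 42\right) = 13 \cdot 41 = 533$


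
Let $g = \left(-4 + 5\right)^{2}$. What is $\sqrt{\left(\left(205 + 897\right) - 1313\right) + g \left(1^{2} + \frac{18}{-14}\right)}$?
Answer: $\frac{i \sqrt{10353}}{7} \approx 14.536 i$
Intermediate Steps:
$g = 1$ ($g = 1^{2} = 1$)
$\sqrt{\left(\left(205 + 897\right) - 1313\right) + g \left(1^{2} + \frac{18}{-14}\right)} = \sqrt{\left(\left(205 + 897\right) - 1313\right) + 1 \left(1^{2} + \frac{18}{-14}\right)} = \sqrt{\left(1102 - 1313\right) + 1 \left(1 + 18 \left(- \frac{1}{14}\right)\right)} = \sqrt{-211 + 1 \left(1 - \frac{9}{7}\right)} = \sqrt{-211 + 1 \left(- \frac{2}{7}\right)} = \sqrt{-211 - \frac{2}{7}} = \sqrt{- \frac{1479}{7}} = \frac{i \sqrt{10353}}{7}$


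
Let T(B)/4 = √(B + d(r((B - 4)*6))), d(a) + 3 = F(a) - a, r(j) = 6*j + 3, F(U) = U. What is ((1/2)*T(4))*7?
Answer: 14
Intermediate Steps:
r(j) = 3 + 6*j
d(a) = -3 (d(a) = -3 + (a - a) = -3 + 0 = -3)
T(B) = 4*√(-3 + B) (T(B) = 4*√(B - 3) = 4*√(-3 + B))
((1/2)*T(4))*7 = ((1/2)*(4*√(-3 + 4)))*7 = ((1*(½))*(4*√1))*7 = ((4*1)/2)*7 = ((½)*4)*7 = 2*7 = 14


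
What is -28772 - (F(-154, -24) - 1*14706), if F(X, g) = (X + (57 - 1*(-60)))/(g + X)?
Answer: -2503785/178 ≈ -14066.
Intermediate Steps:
F(X, g) = (117 + X)/(X + g) (F(X, g) = (X + (57 + 60))/(X + g) = (X + 117)/(X + g) = (117 + X)/(X + g))
-28772 - (F(-154, -24) - 1*14706) = -28772 - ((117 - 154)/(-154 - 24) - 1*14706) = -28772 - (-37/(-178) - 14706) = -28772 - (-1/178*(-37) - 14706) = -28772 - (37/178 - 14706) = -28772 - 1*(-2617631/178) = -28772 + 2617631/178 = -2503785/178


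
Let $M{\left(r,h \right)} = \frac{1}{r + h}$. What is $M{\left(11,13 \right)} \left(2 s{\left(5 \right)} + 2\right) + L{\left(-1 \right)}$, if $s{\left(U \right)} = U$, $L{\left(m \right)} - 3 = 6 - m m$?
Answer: $\frac{17}{2} \approx 8.5$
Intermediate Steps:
$L{\left(m \right)} = 9 - m^{2}$ ($L{\left(m \right)} = 3 - \left(-6 + m m\right) = 3 - \left(-6 + m^{2}\right) = 9 - m^{2}$)
$M{\left(r,h \right)} = \frac{1}{h + r}$
$M{\left(11,13 \right)} \left(2 s{\left(5 \right)} + 2\right) + L{\left(-1 \right)} = \frac{2 \cdot 5 + 2}{13 + 11} + \left(9 - \left(-1\right)^{2}\right) = \frac{10 + 2}{24} + \left(9 - 1\right) = \frac{1}{24} \cdot 12 + \left(9 - 1\right) = \frac{1}{2} + 8 = \frac{17}{2}$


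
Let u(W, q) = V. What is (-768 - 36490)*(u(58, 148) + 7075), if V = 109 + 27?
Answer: -268667438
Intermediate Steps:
V = 136
u(W, q) = 136
(-768 - 36490)*(u(58, 148) + 7075) = (-768 - 36490)*(136 + 7075) = -37258*7211 = -268667438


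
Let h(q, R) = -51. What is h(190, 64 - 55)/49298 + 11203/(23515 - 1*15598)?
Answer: 551881727/390292266 ≈ 1.4140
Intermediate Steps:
h(190, 64 - 55)/49298 + 11203/(23515 - 1*15598) = -51/49298 + 11203/(23515 - 1*15598) = -51*1/49298 + 11203/(23515 - 15598) = -51/49298 + 11203/7917 = 551881727/390292266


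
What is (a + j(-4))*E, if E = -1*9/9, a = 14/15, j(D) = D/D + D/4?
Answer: -14/15 ≈ -0.93333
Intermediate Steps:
j(D) = 1 + D/4 (j(D) = 1 + D*(¼) = 1 + D/4)
a = 14/15 (a = 14*(1/15) = 14/15 ≈ 0.93333)
E = -1 (E = -9*⅑ = -1)
(a + j(-4))*E = (14/15 + (1 + (¼)*(-4)))*(-1) = (14/15 + (1 - 1))*(-1) = (14/15 + 0)*(-1) = (14/15)*(-1) = -14/15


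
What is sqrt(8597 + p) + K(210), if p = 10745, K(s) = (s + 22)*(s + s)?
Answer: 97440 + sqrt(19342) ≈ 97579.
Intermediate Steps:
K(s) = 2*s*(22 + s) (K(s) = (22 + s)*(2*s) = 2*s*(22 + s))
sqrt(8597 + p) + K(210) = sqrt(8597 + 10745) + 2*210*(22 + 210) = sqrt(19342) + 2*210*232 = sqrt(19342) + 97440 = 97440 + sqrt(19342)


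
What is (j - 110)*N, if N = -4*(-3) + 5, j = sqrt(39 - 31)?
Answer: -1870 + 34*sqrt(2) ≈ -1821.9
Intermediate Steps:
j = 2*sqrt(2) (j = sqrt(8) = 2*sqrt(2) ≈ 2.8284)
N = 17 (N = 12 + 5 = 17)
(j - 110)*N = (2*sqrt(2) - 110)*17 = (-110 + 2*sqrt(2))*17 = -1870 + 34*sqrt(2)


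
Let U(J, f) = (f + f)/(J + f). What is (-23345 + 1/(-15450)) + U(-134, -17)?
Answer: -54462192601/2332950 ≈ -23345.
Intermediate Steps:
U(J, f) = 2*f/(J + f) (U(J, f) = (2*f)/(J + f) = 2*f/(J + f))
(-23345 + 1/(-15450)) + U(-134, -17) = (-23345 + 1/(-15450)) + 2*(-17)/(-134 - 17) = (-23345 - 1/15450) + 2*(-17)/(-151) = -360680251/15450 + 2*(-17)*(-1/151) = -360680251/15450 + 34/151 = -54462192601/2332950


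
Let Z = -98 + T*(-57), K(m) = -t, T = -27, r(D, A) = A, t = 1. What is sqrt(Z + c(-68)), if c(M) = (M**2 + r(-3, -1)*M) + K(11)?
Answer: 2*sqrt(1533) ≈ 78.307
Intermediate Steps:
K(m) = -1 (K(m) = -1*1 = -1)
Z = 1441 (Z = -98 - 27*(-57) = -98 + 1539 = 1441)
c(M) = -1 + M**2 - M (c(M) = (M**2 - M) - 1 = -1 + M**2 - M)
sqrt(Z + c(-68)) = sqrt(1441 + (-1 + (-68)**2 - 1*(-68))) = sqrt(1441 + (-1 + 4624 + 68)) = sqrt(1441 + 4691) = sqrt(6132) = 2*sqrt(1533)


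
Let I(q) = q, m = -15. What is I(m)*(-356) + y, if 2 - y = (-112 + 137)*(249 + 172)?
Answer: -5183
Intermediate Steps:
y = -10523 (y = 2 - (-112 + 137)*(249 + 172) = 2 - 25*421 = 2 - 1*10525 = 2 - 10525 = -10523)
I(m)*(-356) + y = -15*(-356) - 10523 = 5340 - 10523 = -5183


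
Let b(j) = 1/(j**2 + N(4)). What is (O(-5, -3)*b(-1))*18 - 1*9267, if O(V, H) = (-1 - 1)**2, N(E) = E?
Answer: -46263/5 ≈ -9252.6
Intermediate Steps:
O(V, H) = 4 (O(V, H) = (-2)**2 = 4)
b(j) = 1/(4 + j**2) (b(j) = 1/(j**2 + 4) = 1/(4 + j**2))
(O(-5, -3)*b(-1))*18 - 1*9267 = (4/(4 + (-1)**2))*18 - 1*9267 = (4/(4 + 1))*18 - 9267 = (4/5)*18 - 9267 = 72/5 - 9267 = -46263/5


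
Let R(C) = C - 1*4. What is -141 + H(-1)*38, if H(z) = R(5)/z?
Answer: -179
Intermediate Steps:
R(C) = -4 + C (R(C) = C - 4 = -4 + C)
H(z) = 1/z (H(z) = (-4 + 5)/z = 1/z)
-141 + H(-1)*38 = -141 + 38/(-1) = -141 - 1*38 = -141 - 38 = -179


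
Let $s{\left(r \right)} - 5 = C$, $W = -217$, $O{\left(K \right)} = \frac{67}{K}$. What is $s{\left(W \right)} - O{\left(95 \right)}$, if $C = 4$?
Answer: $\frac{788}{95} \approx 8.2947$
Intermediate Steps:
$s{\left(r \right)} = 9$ ($s{\left(r \right)} = 5 + 4 = 9$)
$s{\left(W \right)} - O{\left(95 \right)} = 9 - \frac{67}{95} = \frac{788}{95}$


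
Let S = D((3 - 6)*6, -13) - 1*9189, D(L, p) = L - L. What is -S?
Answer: 9189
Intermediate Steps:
D(L, p) = 0
S = -9189 (S = 0 - 1*9189 = 0 - 9189 = -9189)
-S = -1*(-9189) = 9189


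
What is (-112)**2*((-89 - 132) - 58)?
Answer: -3499776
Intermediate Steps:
(-112)**2*((-89 - 132) - 58) = 12544*(-221 - 58) = 12544*(-279) = -3499776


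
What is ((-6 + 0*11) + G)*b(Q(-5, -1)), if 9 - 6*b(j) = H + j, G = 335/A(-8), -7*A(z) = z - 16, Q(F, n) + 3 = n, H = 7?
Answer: 2201/24 ≈ 91.708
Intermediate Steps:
Q(F, n) = -3 + n
A(z) = 16/7 - z/7 (A(z) = -(z - 16)/7 = -(-16 + z)/7 = 16/7 - z/7)
G = 2345/24 (G = 335/(16/7 - 1/7*(-8)) = 335/(16/7 + 8/7) = 335/(24/7) = 335*(7/24) = 2345/24 ≈ 97.708)
b(j) = 1/3 - j/6 (b(j) = 3/2 - (7 + j)/6 = 3/2 + (-7/6 - j/6) = 1/3 - j/6)
((-6 + 0*11) + G)*b(Q(-5, -1)) = ((-6 + 0*11) + 2345/24)*(1/3 - (-3 - 1)/6) = ((-6 + 0) + 2345/24)*(1/3 - 1/6*(-4)) = (-6 + 2345/24)*(1/3 + 2/3) = (2201/24)*1 = 2201/24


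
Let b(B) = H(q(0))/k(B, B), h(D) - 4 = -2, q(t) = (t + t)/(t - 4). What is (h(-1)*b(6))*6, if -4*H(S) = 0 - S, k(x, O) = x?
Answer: 0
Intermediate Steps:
q(t) = 2*t/(-4 + t) (q(t) = (2*t)/(-4 + t) = 2*t/(-4 + t))
H(S) = S/4 (H(S) = -(0 - S)/4 = -(-1)*S/4 = S/4)
h(D) = 2 (h(D) = 4 - 2 = 2)
b(B) = 0 (b(B) = ((2*0/(-4 + 0))/4)/B = ((2*0/(-4))/4)/B = ((2*0*(-1/4))/4)/B = ((1/4)*0)/B = 0/B = 0)
(h(-1)*b(6))*6 = (2*0)*6 = 0*6 = 0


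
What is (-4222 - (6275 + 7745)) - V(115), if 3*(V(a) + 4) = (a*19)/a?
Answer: -54733/3 ≈ -18244.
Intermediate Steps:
V(a) = 7/3 (V(a) = -4 + ((a*19)/a)/3 = -4 + ((19*a)/a)/3 = -4 + (1/3)*19 = -4 + 19/3 = 7/3)
(-4222 - (6275 + 7745)) - V(115) = (-4222 - (6275 + 7745)) - 1*7/3 = (-4222 - 1*14020) - 7/3 = (-4222 - 14020) - 7/3 = -18242 - 7/3 = -54733/3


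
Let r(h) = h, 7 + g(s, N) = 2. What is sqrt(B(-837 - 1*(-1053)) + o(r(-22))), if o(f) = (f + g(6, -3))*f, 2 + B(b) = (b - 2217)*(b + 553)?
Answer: I*sqrt(1538177) ≈ 1240.2*I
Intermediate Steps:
g(s, N) = -5 (g(s, N) = -7 + 2 = -5)
B(b) = -2 + (-2217 + b)*(553 + b) (B(b) = -2 + (b - 2217)*(b + 553) = -2 + (-2217 + b)*(553 + b))
o(f) = f*(-5 + f) (o(f) = (f - 5)*f = (-5 + f)*f = f*(-5 + f))
sqrt(B(-837 - 1*(-1053)) + o(r(-22))) = sqrt((-1226003 + (-837 - 1*(-1053))**2 - 1664*(-837 - 1*(-1053))) - 22*(-5 - 22)) = sqrt((-1226003 + (-837 + 1053)**2 - 1664*(-837 + 1053)) - 22*(-27)) = sqrt((-1226003 + 216**2 - 1664*216) + 594) = sqrt((-1226003 + 46656 - 359424) + 594) = sqrt(-1538771 + 594) = sqrt(-1538177) = I*sqrt(1538177)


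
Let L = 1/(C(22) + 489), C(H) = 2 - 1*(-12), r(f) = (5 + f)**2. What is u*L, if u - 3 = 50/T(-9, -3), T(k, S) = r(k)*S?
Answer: 47/12072 ≈ 0.0038933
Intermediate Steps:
T(k, S) = S*(5 + k)**2 (T(k, S) = (5 + k)**2*S = S*(5 + k)**2)
C(H) = 14 (C(H) = 2 + 12 = 14)
u = 47/24 (u = 3 + 50/((-3*(5 - 9)**2)) = 3 + 50/((-3*(-4)**2)) = 3 + 50/((-3*16)) = 3 + 50/(-48) = 3 + 50*(-1/48) = 3 - 25/24 = 47/24 ≈ 1.9583)
L = 1/503 (L = 1/(14 + 489) = 1/503 ≈ 0.0019881)
u*L = (47/24)*(1/503) = 47/12072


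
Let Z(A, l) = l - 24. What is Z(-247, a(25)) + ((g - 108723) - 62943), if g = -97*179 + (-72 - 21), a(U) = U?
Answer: -189121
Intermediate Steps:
g = -17456 (g = -17363 - 93 = -17456)
Z(A, l) = -24 + l
Z(-247, a(25)) + ((g - 108723) - 62943) = (-24 + 25) + ((-17456 - 108723) - 62943) = 1 + (-126179 - 62943) = 1 - 189122 = -189121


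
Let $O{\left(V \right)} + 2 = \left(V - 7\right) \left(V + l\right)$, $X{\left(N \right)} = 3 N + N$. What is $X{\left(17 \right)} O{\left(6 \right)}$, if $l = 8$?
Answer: $-1088$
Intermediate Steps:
$X{\left(N \right)} = 4 N$
$O{\left(V \right)} = -2 + \left(-7 + V\right) \left(8 + V\right)$ ($O{\left(V \right)} = -2 + \left(V - 7\right) \left(V + 8\right) = -2 + \left(-7 + V\right) \left(8 + V\right)$)
$X{\left(17 \right)} O{\left(6 \right)} = 4 \cdot 17 \left(-58 + 6 + 6^{2}\right) = 68 \left(-58 + 6 + 36\right) = 68 \left(-16\right) = -1088$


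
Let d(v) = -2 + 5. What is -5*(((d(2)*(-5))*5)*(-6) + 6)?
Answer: -2280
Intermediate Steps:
d(v) = 3
-5*(((d(2)*(-5))*5)*(-6) + 6) = -5*(((3*(-5))*5)*(-6) + 6) = -5*(-15*5*(-6) + 6) = -5*(-75*(-6) + 6) = -5*(450 + 6) = -5*456 = -2280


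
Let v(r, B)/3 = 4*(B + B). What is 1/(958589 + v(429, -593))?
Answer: 1/944357 ≈ 1.0589e-6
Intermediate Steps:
v(r, B) = 24*B (v(r, B) = 3*(4*(B + B)) = 3*(4*(2*B)) = 3*(8*B) = 24*B)
1/(958589 + v(429, -593)) = 1/(958589 + 24*(-593)) = 1/(958589 - 14232) = 1/944357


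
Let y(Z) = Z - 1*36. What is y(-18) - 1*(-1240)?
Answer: 1186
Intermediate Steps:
y(Z) = -36 + Z (y(Z) = Z - 36 = -36 + Z)
y(-18) - 1*(-1240) = (-36 - 18) - 1*(-1240) = -54 + 1240 = 1186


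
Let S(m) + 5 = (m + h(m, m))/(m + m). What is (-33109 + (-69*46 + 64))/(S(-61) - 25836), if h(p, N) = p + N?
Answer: 72438/51679 ≈ 1.4017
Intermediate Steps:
h(p, N) = N + p
S(m) = -7/2 (S(m) = -5 + (m + (m + m))/(m + m) = -5 + (m + 2*m)/((2*m)) = -5 + (3*m)*(1/(2*m)) = -5 + 3/2 = -7/2)
(-33109 + (-69*46 + 64))/(S(-61) - 25836) = (-33109 + (-69*46 + 64))/(-7/2 - 25836) = (-33109 + (-3174 + 64))/(-51679/2) = (-33109 - 3110)*(-2/51679) = -36219*(-2/51679) = 72438/51679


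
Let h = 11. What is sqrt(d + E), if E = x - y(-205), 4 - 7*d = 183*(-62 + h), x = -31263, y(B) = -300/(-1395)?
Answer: 2*I*sqrt(3171022953)/651 ≈ 173.0*I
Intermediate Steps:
y(B) = 20/93 (y(B) = -300*(-1/1395) = 20/93)
d = 9337/7 (d = 4/7 - 183*(-62 + 11)/7 = 4/7 - 183*(-51)/7 = 4/7 - 1/7*(-9333) = 4/7 + 9333/7 = 9337/7 ≈ 1333.9)
E = -2907479/93 (E = -31263 - 1*20/93 = -31263 - 20/93 = -2907479/93 ≈ -31263.)
sqrt(d + E) = sqrt(9337/7 - 2907479/93) = sqrt(-19484012/651) = 2*I*sqrt(3171022953)/651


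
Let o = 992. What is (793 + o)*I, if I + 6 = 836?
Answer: 1481550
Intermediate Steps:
I = 830 (I = -6 + 836 = 830)
(793 + o)*I = (793 + 992)*830 = 1785*830 = 1481550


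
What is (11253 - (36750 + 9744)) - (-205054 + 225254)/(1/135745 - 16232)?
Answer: -77647729810199/2203412839 ≈ -35240.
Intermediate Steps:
(11253 - (36750 + 9744)) - (-205054 + 225254)/(1/135745 - 16232) = (11253 - 1*46494) - 20200/(1/135745 - 16232) = (11253 - 46494) - 20200/(-2203412839/135745) = -35241 - 20200*(-135745)/2203412839 = -35241 - 1*(-2742049000/2203412839) = -35241 + 2742049000/2203412839 = -77647729810199/2203412839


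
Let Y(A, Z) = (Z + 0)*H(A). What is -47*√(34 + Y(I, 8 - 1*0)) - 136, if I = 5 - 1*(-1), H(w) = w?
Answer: -136 - 47*√82 ≈ -561.60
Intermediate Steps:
I = 6 (I = 5 + 1 = 6)
Y(A, Z) = A*Z (Y(A, Z) = (Z + 0)*A = Z*A = A*Z)
-47*√(34 + Y(I, 8 - 1*0)) - 136 = -47*√(34 + 6*(8 - 1*0)) - 136 = -47*√(34 + 6*(8 + 0)) - 136 = -47*√(34 + 6*8) - 136 = -47*√(34 + 48) - 136 = -47*√82 - 136 = -136 - 47*√82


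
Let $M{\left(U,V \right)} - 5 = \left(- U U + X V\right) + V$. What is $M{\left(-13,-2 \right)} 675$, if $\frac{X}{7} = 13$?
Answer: $-234900$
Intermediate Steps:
$X = 91$ ($X = 7 \cdot 13 = 91$)
$M{\left(U,V \right)} = 5 - U^{2} + 92 V$ ($M{\left(U,V \right)} = 5 + \left(\left(- U U + 91 V\right) + V\right) = 5 + \left(\left(- U^{2} + 91 V\right) + V\right) = 5 - \left(U^{2} - 92 V\right) = 5 - U^{2} + 92 V$)
$M{\left(-13,-2 \right)} 675 = \left(5 - \left(-13\right)^{2} + 92 \left(-2\right)\right) 675 = \left(5 - 169 - 184\right) 675 = \left(-348\right) 675 = -234900$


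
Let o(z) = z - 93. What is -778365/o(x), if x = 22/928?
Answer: 51594480/6163 ≈ 8371.7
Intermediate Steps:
x = 11/464 (x = 22*(1/928) = 11/464 ≈ 0.023707)
o(z) = -93 + z
-778365/o(x) = -778365/(-93 + 11/464) = -778365/(-43141/464) = -778365*(-464/43141) = 51594480/6163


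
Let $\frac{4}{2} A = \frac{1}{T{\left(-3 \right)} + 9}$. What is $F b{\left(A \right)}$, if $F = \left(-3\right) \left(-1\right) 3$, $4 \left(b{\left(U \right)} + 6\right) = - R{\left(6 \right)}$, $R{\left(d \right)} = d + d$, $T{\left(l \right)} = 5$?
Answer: $-81$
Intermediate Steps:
$R{\left(d \right)} = 2 d$
$A = \frac{1}{28}$ ($A = \frac{1}{2 \left(5 + 9\right)} = \frac{1}{2 \cdot 14} = \frac{1}{2} \cdot \frac{1}{14} = \frac{1}{28} \approx 0.035714$)
$b{\left(U \right)} = -9$ ($b{\left(U \right)} = -6 + \frac{\left(-1\right) 2 \cdot 6}{4} = -6 + \frac{\left(-1\right) 12}{4} = -6 + \frac{1}{4} \left(-12\right) = -6 - 3 = -9$)
$F = 9$ ($F = 3 \cdot 3 = 9$)
$F b{\left(A \right)} = 9 \left(-9\right) = -81$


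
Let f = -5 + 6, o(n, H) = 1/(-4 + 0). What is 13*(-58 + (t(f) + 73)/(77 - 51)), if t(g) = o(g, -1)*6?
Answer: -2873/4 ≈ -718.25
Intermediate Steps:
o(n, H) = -1/4 (o(n, H) = 1/(-4) = -1/4)
f = 1
t(g) = -3/2 (t(g) = -1/4*6 = -3/2)
13*(-58 + (t(f) + 73)/(77 - 51)) = 13*(-58 + (-3/2 + 73)/(77 - 51)) = 13*(-58 + (143/2)/26) = 13*(-58 + (143/2)*(1/26)) = 13*(-58 + 11/4) = 13*(-221/4) = -2873/4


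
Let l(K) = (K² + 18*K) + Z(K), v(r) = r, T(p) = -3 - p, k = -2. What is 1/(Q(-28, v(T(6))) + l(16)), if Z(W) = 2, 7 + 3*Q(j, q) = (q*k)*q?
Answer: 3/1469 ≈ 0.0020422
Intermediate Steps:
Q(j, q) = -7/3 - 2*q²/3 (Q(j, q) = -7/3 + ((q*(-2))*q)/3 = -7/3 + ((-2*q)*q)/3 = -7/3 + (-2*q²)/3 = -7/3 - 2*q²/3)
l(K) = 2 + K² + 18*K (l(K) = (K² + 18*K) + 2 = 2 + K² + 18*K)
1/(Q(-28, v(T(6))) + l(16)) = 1/((-7/3 - 2*(-3 - 1*6)²/3) + (2 + 16² + 18*16)) = 1/((-7/3 - 2*(-3 - 6)²/3) + (2 + 256 + 288)) = 1/((-7/3 - ⅔*(-9)²) + 546) = 1/((-7/3 - ⅔*81) + 546) = 1/((-7/3 - 54) + 546) = 1/(-169/3 + 546) = 1/(1469/3) = 3/1469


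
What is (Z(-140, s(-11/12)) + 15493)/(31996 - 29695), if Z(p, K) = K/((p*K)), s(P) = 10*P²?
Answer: 2169019/322140 ≈ 6.7332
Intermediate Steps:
Z(p, K) = 1/p (Z(p, K) = K/((K*p)) = K*(1/(K*p)) = 1/p)
(Z(-140, s(-11/12)) + 15493)/(31996 - 29695) = (1/(-140) + 15493)/(31996 - 29695) = (-1/140 + 15493)/2301 = (2169019/140)*(1/2301) = 2169019/322140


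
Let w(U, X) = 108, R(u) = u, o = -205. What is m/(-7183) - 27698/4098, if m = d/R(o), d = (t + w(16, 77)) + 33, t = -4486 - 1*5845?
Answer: -4082747909/603436647 ≈ -6.7658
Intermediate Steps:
t = -10331 (t = -4486 - 5845 = -10331)
d = -10190 (d = (-10331 + 108) + 33 = -10223 + 33 = -10190)
m = 2038/41 (m = -10190/(-205) = -10190*(-1/205) = 2038/41 ≈ 49.707)
m/(-7183) - 27698/4098 = (2038/41)/(-7183) - 27698/4098 = (2038/41)*(-1/7183) - 27698*1/4098 = -2038/294503 - 13849/2049 = -4082747909/603436647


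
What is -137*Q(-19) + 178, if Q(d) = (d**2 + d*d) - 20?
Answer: -95996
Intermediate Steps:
Q(d) = -20 + 2*d**2 (Q(d) = (d**2 + d**2) - 20 = 2*d**2 - 20 = -20 + 2*d**2)
-137*Q(-19) + 178 = -137*(-20 + 2*(-19)**2) + 178 = -137*(-20 + 2*361) + 178 = -137*(-20 + 722) + 178 = -137*702 + 178 = -96174 + 178 = -95996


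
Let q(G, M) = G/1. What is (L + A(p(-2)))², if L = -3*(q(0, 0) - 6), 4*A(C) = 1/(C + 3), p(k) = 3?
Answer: 187489/576 ≈ 325.50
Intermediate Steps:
q(G, M) = G (q(G, M) = G*1 = G)
A(C) = 1/(4*(3 + C)) (A(C) = 1/(4*(C + 3)) = 1/(4*(3 + C)))
L = 18 (L = -3*(0 - 6) = -3*(-6) = 18)
(L + A(p(-2)))² = (18 + 1/(4*(3 + 3)))² = (18 + (¼)/6)² = (18 + (¼)*(⅙))² = (18 + 1/24)² = (433/24)² = 187489/576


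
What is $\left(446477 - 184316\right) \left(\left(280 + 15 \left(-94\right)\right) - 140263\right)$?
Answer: $-37067730273$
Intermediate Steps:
$\left(446477 - 184316\right) \left(\left(280 + 15 \left(-94\right)\right) - 140263\right) = 262161 \left(\left(280 - 1410\right) - 140263\right) = 262161 \left(-1130 - 140263\right) = 262161 \left(-141393\right) = -37067730273$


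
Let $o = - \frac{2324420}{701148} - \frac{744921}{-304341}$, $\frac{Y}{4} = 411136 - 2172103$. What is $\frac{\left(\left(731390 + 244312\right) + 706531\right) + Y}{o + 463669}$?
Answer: $- \frac{2724069087868929}{235574414659729} \approx -11.564$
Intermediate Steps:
$Y = -7043868$ ($Y = 4 \left(411136 - 2172103\right) = 4 \left(-1760967\right) = -7043868$)
$o = - \frac{2203767118}{2540334327}$ ($o = \left(-2324420\right) \frac{1}{701148} - - \frac{248307}{101447} = - \frac{83015}{25041} + \frac{248307}{101447} = - \frac{2203767118}{2540334327} \approx -0.86751$)
$\frac{\left(\left(731390 + 244312\right) + 706531\right) + Y}{o + 463669} = \frac{\left(\left(731390 + 244312\right) + 706531\right) - 7043868}{- \frac{2203767118}{2540334327} + 463669} = \frac{\left(975702 + 706531\right) - 7043868}{\frac{1177872073298645}{2540334327}} = \left(1682233 - 7043868\right) \frac{2540334327}{1177872073298645} = \left(-5361635\right) \frac{2540334327}{1177872073298645} = - \frac{2724069087868929}{235574414659729}$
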